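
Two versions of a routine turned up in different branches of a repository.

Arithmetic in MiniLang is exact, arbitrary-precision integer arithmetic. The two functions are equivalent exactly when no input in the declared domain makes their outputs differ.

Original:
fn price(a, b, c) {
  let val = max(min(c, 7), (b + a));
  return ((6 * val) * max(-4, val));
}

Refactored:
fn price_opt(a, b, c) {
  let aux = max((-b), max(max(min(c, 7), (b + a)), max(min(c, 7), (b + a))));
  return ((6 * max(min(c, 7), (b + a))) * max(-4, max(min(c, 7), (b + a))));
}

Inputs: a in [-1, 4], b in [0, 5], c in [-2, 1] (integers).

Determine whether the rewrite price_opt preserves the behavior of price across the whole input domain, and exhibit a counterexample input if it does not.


The two versions differ — the changes include local variable names differ, and constant usage differs, and min/max/abs usage differs, and arithmetic usage differs.
Tracing a=4, b=4, c=0: price: val := 8 | result 384 | price_opt: aux := 8 | result 384 — matching result 384.
Across all 144 domain points the two functions coincide.
verdict: equivalent


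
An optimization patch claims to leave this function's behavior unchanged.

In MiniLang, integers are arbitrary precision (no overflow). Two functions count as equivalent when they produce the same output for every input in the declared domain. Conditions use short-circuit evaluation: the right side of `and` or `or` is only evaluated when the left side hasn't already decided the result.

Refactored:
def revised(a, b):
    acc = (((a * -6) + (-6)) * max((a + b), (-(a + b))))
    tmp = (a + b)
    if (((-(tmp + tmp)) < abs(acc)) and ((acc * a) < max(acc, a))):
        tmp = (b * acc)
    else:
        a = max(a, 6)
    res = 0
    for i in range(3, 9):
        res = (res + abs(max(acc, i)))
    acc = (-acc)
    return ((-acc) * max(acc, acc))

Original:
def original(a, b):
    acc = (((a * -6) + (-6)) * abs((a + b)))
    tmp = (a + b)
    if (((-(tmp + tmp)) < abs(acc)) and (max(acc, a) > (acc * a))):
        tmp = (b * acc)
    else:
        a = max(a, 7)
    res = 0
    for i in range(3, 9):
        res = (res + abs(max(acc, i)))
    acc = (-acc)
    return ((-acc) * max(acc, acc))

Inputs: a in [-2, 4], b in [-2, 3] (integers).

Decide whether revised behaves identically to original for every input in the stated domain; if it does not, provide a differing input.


The edit looks behavioral (`7` became `6`), but over these ranges it never changes the outcome.
One worked example (a=-2, b=-1) — original: acc becomes 18; next tmp becomes -3; next (((-(tmp + tmp)) < abs(acc)) and (max(acc, a) > (acc * a))) evaluates to true; next tmp becomes -18; next res becomes 0; next at i=3:; next res becomes 18; next at i=4:; next res becomes 36; next at i=5:; next res becomes 54; next at i=6:; next res becomes 72; next at i=7:; next res becomes 90; next at i=8:; next res becomes 108; next acc becomes -18; next final value -324; revised: acc becomes 18; next tmp becomes -3; next (((-(tmp + tmp)) < abs(acc)) and ((acc * a) < max(acc, a))) evaluates to true; next tmp becomes -18; next res becomes 0; next at i=3:; next res becomes 18; next at i=4:; next res becomes 36; next at i=5:; next res becomes 54; next at i=6:; next res becomes 72; next at i=7:; next res becomes 90; next at i=8:; next res becomes 108; next acc becomes -18; next final value -324; agreement on -324.
An exhaustive pass over the 42 declared inputs shows identical outputs.
verdict: equivalent


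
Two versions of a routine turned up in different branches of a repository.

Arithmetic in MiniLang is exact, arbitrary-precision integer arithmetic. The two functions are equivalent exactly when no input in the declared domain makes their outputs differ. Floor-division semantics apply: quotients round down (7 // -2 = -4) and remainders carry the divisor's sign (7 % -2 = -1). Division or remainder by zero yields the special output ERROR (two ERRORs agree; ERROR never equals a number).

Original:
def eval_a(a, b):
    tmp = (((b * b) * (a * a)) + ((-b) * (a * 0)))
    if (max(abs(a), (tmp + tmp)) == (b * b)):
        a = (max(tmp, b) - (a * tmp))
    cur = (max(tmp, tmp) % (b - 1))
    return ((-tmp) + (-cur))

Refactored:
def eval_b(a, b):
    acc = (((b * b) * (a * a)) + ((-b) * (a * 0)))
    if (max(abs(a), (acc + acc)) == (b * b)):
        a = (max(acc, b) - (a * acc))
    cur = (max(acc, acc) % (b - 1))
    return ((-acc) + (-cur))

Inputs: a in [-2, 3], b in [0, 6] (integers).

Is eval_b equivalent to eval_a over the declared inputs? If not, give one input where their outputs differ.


Changes here: local variable names differ; the full 42-point sweep finds no disagreement.
verdict: equivalent


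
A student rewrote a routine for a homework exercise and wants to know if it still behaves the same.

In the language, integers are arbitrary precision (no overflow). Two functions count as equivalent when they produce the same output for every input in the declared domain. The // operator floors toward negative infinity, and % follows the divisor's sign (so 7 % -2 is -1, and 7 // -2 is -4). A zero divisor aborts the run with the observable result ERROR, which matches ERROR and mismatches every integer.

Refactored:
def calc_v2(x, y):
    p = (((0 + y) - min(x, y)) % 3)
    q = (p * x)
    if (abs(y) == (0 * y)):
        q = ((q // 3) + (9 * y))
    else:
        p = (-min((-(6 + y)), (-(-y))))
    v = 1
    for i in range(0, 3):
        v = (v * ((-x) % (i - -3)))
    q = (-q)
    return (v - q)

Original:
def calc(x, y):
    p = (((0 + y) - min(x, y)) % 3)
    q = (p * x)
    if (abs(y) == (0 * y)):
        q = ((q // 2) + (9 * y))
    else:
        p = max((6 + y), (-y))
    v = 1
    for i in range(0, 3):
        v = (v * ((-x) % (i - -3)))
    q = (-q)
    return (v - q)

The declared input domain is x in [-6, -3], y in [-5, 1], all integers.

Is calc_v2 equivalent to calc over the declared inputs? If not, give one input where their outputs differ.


Run the pair on x=-5, y=0.
calc: p becomes 2; next q becomes -10; next (abs(y) == (0 * y)) evaluates to true; next q becomes -5; next v becomes 1; next at i=0:; next v becomes 2; next at i=1:; next v becomes 2; next at i=2:; next v becomes 0; next q becomes 5; next final value -5
calc_v2: p becomes 2; next q becomes -10; next (abs(y) == (0 * y)) evaluates to true; next q becomes -4; next v becomes 1; next at i=0:; next v becomes 2; next at i=1:; next v becomes 2; next at i=2:; next v becomes 0; next q becomes 4; next final value -4
-5 and -4 differ, so these are not the same function on this domain.
verdict: not equivalent; witness: x=-5, y=0


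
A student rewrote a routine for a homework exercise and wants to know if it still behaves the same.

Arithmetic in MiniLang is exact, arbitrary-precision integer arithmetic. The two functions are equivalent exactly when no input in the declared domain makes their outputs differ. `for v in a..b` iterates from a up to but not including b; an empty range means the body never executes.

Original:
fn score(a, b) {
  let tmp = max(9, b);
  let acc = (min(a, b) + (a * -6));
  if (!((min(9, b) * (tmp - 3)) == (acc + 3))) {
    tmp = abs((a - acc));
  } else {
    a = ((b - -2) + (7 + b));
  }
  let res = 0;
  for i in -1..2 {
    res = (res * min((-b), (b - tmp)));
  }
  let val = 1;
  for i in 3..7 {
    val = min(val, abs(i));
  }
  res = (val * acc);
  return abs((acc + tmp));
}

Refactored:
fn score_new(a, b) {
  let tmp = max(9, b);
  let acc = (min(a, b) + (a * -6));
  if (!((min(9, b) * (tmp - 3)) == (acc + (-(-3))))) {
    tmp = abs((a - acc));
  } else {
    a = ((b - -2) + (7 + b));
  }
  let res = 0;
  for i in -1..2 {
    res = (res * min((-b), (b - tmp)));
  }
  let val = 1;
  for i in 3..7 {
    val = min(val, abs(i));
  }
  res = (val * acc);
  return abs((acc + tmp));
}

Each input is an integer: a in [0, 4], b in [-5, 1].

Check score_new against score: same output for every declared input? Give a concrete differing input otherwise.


The two versions differ — the changes include same computation, different form.
One worked example (a=4, b=1) — score: tmp := 9 | acc := -23 | (!((min(9, b) * (tmp - 3)) == (acc + 3))): true | tmp := 27 | res := 0 | iter i=-1: | res := 0 | iter i=0: | res := 0 | iter i=1: | res := 0 | val := 1 | iter i=3: | val := 1 | iter i=4: | val := 1 | iter i=5: | val := 1 | iter i=6: | val := 1 | res := -23 | result 4; score_new: tmp := 9 | acc := -23 | (!((min(9, b) * (tmp - 3)) == (acc + (-(-3))))): true | tmp := 27 | res := 0 | iter i=-1: | res := 0 | iter i=0: | res := 0 | iter i=1: | res := 0 | val := 1 | iter i=3: | val := 1 | iter i=4: | val := 1 | iter i=5: | val := 1 | iter i=6: | val := 1 | res := -23 | result 4; agreement on 4.
Sweeping the whole domain (35 inputs) finds no disagreement.
verdict: equivalent


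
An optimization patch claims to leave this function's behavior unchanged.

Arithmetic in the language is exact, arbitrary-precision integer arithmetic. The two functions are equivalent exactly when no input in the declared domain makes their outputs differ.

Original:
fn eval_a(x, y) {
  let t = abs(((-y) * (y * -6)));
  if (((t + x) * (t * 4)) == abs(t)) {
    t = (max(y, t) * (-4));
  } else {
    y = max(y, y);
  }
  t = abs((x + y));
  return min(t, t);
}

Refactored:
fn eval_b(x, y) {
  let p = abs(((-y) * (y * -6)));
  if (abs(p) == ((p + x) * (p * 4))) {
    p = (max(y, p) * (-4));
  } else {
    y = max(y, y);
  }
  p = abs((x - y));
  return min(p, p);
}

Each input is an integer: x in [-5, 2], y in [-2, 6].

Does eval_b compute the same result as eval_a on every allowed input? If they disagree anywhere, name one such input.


Take x=-5, y=-2.
eval_a: t = 24; (((t + x) * (t * 4)) == abs(t)) -> false; y = -2; t = 7; return 7
eval_b: p = 24; (abs(p) == ((p + x) * (p * 4))) -> false; y = -2; p = 3; return 3
7 != 3, so the rewrite changes behavior.
verdict: not equivalent; witness: x=-5, y=-2


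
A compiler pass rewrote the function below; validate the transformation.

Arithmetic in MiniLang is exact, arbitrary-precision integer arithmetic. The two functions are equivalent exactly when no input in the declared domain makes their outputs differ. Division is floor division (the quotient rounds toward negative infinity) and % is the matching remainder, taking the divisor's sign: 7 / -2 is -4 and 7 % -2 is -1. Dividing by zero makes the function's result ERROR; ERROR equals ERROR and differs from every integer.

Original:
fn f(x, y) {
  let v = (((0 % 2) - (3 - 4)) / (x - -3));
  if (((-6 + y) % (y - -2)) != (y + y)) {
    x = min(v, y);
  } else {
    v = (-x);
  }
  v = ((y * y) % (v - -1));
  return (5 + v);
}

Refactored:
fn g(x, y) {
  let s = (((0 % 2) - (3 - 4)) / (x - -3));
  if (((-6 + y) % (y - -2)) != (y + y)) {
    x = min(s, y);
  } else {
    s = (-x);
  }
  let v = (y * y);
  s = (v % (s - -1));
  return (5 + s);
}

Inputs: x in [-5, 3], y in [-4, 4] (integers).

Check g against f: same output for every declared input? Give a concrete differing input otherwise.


Reading the diff, among the changes: statement counts differ, local variable names differ.
One worked example (x=1, y=1) — f: v becomes 0; next (((-6 + y) % (y - -2)) != (y + y)) evaluates to true; next x becomes 0; next v becomes 0; next final value 5; g: s becomes 0; next (((-6 + y) % (y - -2)) != (y + y)) evaluates to true; next x becomes 0; next v becomes 1; next s becomes 0; next final value 5; agreement on 5.
Across all 81 domain points the two functions coincide.
verdict: equivalent


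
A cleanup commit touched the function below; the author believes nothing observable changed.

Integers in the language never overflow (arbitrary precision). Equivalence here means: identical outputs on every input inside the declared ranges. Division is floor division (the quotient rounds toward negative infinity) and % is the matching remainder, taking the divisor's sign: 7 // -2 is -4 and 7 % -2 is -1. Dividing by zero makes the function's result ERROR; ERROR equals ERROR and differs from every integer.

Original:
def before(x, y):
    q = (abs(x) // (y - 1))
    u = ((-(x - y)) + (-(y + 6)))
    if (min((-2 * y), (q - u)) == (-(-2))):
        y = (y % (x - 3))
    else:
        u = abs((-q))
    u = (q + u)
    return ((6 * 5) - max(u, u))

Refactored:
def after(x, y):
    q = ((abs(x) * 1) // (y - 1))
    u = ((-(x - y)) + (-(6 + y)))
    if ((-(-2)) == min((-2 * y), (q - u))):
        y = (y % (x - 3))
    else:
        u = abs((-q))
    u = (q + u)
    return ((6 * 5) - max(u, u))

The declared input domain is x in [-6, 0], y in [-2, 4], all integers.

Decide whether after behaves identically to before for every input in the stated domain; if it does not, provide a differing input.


Behavior is preserved: although constant usage differs, arithmetic usage differs, the outputs never diverge.
One worked example (x=-1, y=2) — before: q becomes 1; next u becomes -5; next (min((-2 * y), (q - u)) == (-(-2))) evaluates to false; next u becomes 1; next u becomes 2; next final value 28; after: q becomes 1; next u becomes -5; next ((-(-2)) == min((-2 * y), (q - u))) evaluates to false; next u becomes 1; next u becomes 2; next final value 28; agreement on 28.
Across all 49 domain points the two functions coincide.
verdict: equivalent


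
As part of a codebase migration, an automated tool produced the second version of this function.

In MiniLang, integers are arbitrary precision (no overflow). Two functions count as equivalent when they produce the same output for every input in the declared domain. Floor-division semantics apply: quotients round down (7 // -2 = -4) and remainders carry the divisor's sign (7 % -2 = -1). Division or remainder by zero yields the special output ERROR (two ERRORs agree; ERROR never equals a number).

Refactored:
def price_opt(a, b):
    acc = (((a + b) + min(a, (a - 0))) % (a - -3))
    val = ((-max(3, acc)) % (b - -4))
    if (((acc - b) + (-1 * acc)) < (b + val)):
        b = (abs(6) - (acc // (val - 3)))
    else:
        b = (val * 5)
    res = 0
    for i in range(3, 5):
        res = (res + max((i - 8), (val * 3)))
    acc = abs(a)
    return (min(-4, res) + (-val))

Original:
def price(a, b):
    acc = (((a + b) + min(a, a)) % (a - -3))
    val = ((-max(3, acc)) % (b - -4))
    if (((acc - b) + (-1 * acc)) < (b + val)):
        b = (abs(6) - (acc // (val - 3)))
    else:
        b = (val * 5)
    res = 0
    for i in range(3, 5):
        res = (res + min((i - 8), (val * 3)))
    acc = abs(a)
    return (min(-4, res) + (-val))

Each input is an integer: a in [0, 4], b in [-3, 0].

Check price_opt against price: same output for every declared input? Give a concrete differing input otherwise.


There is a counterexample at a=0, b=-3: -9 on one side, -4 on the other.
price: acc = 0; val = 0; (((acc - b) + (-1 * acc)) < (b + val)) -> false; b = 0; res = 0; [i=3]; res = -5; [i=4]; res = -9; acc = 0; return -9
price_opt: acc = 0; val = 0; (((acc - b) + (-1 * acc)) < (b + val)) -> false; b = 0; res = 0; [i=3]; res = 0; [i=4]; res = 0; acc = 0; return -4
verdict: not equivalent; witness: a=0, b=-3


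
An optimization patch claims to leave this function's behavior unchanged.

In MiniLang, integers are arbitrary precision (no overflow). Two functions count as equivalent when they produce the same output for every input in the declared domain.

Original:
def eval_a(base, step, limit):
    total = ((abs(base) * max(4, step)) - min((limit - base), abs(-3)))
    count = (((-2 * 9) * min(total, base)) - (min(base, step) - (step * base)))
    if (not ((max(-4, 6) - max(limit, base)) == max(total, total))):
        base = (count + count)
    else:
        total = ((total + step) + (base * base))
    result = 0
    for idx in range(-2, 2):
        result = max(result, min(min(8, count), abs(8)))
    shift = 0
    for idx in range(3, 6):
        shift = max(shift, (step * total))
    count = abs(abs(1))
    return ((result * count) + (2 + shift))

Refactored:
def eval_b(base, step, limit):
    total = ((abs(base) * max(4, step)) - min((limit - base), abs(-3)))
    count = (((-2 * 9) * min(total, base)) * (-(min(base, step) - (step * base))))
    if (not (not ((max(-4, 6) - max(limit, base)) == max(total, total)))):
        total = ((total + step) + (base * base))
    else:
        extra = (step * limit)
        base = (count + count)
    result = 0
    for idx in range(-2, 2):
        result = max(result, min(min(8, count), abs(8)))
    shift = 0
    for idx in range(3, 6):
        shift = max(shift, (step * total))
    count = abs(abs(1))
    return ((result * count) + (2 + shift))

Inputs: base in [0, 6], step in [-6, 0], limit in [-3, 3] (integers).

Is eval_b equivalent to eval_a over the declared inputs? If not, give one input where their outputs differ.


There is a counterexample at base=0, step=-6, limit=-3: 8 on one side, 2 on the other.
eval_a: total = 3; count = 6; (not ((max(-4, 6) - max(limit, base)) == max(total, total))) -> true; base = 12; result = 0; [idx=-2]; result = 6; [idx=-1]; result = 6; [idx=0]; result = 6; [idx=1]; result = 6; shift = 0; [idx=3]; shift = 0; [idx=4]; shift = 0; [idx=5]; shift = 0; count = 1; return 8
eval_b: total = 3; count = 0; (not (not ((max(-4, 6) - max(limit, base)) == max(total, total)))) -> false; extra = 18; base = 0; result = 0; [idx=-2]; result = 0; [idx=-1]; result = 0; [idx=0]; result = 0; [idx=1]; result = 0; shift = 0; [idx=3]; shift = 0; [idx=4]; shift = 0; [idx=5]; shift = 0; count = 1; return 2
verdict: not equivalent; witness: base=0, step=-6, limit=-3


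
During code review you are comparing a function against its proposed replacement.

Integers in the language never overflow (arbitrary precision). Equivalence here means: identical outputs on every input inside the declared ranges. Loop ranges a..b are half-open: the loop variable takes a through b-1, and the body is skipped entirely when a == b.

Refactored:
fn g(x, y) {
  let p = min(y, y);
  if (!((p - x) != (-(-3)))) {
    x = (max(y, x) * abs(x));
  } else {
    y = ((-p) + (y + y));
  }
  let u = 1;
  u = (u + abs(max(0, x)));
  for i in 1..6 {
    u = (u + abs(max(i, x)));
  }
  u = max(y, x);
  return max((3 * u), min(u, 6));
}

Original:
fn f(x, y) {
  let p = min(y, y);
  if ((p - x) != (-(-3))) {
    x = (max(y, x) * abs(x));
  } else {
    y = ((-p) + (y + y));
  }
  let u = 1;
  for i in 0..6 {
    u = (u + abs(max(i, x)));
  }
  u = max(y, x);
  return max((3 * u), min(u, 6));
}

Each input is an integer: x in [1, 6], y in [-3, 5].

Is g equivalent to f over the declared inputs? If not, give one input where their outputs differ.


There is a counterexample at x=2, y=-3: 12 on one side, 6 on the other.
f: p = -3; ((p - x) != (-(-3))) -> true; x = 4; u = 1; [i=0]; u = 5; [i=1]; u = 9; [i=2]; u = 13; [i=3]; u = 17; [i=4]; u = 21; [i=5]; u = 26; u = 4; return 12
g: p = -3; (!((p - x) != (-(-3)))) -> false; y = -3; u = 1; u = 3; [i=1]; u = 5; [i=2]; u = 7; [i=3]; u = 10; [i=4]; u = 14; [i=5]; u = 19; u = 2; return 6
verdict: not equivalent; witness: x=2, y=-3


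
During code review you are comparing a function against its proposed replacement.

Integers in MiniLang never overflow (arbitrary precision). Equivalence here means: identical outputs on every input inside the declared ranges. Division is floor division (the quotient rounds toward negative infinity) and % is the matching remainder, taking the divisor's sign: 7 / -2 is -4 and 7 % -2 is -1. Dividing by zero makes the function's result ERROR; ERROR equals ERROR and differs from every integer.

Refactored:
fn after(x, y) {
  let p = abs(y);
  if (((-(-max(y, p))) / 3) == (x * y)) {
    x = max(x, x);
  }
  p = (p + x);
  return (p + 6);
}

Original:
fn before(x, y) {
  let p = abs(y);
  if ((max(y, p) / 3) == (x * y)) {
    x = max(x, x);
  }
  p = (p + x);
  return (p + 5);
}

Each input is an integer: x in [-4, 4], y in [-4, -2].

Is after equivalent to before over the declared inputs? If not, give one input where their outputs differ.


Try x=-4, y=-4.
before: p becomes 4; next ((max(y, p) / 3) == (x * y)) evaluates to false; next p becomes 0; next final value 5
after: p becomes 4; next (((-(-max(y, p))) / 3) == (x * y)) evaluates to false; next p becomes 0; next final value 6
5 != 6, so the rewrite changes behavior.
verdict: not equivalent; witness: x=-4, y=-4


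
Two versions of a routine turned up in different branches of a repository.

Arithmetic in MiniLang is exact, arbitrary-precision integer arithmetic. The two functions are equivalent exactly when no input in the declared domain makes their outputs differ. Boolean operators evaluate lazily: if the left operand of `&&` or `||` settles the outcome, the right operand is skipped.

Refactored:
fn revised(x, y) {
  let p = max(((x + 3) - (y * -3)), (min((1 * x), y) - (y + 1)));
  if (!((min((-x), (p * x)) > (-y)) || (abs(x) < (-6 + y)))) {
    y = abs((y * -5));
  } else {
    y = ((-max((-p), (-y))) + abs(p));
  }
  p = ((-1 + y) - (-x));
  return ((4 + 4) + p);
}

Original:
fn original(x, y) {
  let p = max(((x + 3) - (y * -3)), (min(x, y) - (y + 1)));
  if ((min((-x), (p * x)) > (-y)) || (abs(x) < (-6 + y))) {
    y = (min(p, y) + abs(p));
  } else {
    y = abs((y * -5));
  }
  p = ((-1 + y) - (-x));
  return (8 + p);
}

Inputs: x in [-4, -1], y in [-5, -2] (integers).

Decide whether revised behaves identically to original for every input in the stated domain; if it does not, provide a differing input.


Although constant usage differs, and arithmetic usage differs, and boolean connective usage differs, and min/max/abs usage differs, 16/16 inputs agree.
verdict: equivalent


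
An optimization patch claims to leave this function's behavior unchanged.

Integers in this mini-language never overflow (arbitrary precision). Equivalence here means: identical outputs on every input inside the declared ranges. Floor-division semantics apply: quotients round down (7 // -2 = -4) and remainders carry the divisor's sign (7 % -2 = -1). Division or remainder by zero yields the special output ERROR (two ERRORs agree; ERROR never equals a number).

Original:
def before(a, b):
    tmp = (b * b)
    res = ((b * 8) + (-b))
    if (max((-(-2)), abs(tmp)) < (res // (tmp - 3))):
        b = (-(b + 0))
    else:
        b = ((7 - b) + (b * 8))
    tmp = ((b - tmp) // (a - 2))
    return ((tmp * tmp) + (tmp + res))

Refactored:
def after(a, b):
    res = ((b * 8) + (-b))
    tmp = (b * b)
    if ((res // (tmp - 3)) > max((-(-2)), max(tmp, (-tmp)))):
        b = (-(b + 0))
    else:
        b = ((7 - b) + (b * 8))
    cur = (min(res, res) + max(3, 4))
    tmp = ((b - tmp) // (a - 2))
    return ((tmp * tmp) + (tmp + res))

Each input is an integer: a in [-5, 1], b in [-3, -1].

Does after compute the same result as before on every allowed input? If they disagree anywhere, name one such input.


The two versions differ — the changes include constant usage differs, plus statement counts differ, plus local variable names differ, plus min/max/abs usage differs, plus arithmetic usage differs, plus comparison usage differs.
As a probe, take a=1, b=-1: before runs tmp := 1 | res := -7 | (max((-(-2)), abs(tmp)) < (res // (tmp - 3))): true | b := 1 | tmp := 0 | result -7; after runs res := -7 | tmp := 1 | ((res // (tmp - 3)) > max((-(-2)), max(tmp, (-tmp)))): true | b := 1 | cur := -3 | tmp := 0 | result -7; both end at -7.
Checked all 21 inputs in the declared domain: the outputs agree on every one.
verdict: equivalent


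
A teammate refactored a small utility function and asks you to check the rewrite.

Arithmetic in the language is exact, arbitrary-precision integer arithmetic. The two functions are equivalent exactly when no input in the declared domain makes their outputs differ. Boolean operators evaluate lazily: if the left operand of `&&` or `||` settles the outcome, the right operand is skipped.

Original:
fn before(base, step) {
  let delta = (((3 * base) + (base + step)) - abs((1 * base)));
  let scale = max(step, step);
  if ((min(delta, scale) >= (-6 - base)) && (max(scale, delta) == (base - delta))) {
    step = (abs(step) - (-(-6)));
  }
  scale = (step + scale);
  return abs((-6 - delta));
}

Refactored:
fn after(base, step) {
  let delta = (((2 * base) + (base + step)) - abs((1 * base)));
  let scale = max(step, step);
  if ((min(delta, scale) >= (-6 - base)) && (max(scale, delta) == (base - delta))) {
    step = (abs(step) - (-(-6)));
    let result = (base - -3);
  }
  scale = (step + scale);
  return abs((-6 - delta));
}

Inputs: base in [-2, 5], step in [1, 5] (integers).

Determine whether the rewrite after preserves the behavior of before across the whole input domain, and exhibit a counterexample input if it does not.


There is a counterexample at base=-2, step=1: 3 on one side, 1 on the other.
before: delta := -9 | scale := 1 | ((min(delta, scale) >= (-6 - base)) && (max(scale, delta) == (base - delta))): false | scale := 2 | result 3
after: delta := -7 | scale := 1 | ((min(delta, scale) >= (-6 - base)) && (max(scale, delta) == (base - delta))): false | scale := 2 | result 1
verdict: not equivalent; witness: base=-2, step=1


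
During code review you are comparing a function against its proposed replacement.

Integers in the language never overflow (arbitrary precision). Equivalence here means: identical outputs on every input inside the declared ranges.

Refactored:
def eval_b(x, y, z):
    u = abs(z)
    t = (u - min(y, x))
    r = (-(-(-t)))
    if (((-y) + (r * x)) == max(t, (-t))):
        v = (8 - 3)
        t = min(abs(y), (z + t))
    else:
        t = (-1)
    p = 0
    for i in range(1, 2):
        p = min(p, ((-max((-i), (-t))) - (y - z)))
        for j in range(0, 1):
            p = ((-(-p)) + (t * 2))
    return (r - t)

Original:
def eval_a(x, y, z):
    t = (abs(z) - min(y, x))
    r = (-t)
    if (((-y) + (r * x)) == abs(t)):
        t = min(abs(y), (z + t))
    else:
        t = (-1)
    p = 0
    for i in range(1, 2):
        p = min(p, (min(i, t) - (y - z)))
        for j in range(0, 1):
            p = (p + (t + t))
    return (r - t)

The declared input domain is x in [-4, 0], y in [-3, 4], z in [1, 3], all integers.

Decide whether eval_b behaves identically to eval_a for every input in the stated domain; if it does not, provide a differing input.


Equivalent — the differences include statement counts differ, min/max/abs usage differs, local variable names differ, constant usage differs, arithmetic usage differs, yet no declared input distinguishes the two.
As a probe, take x=-4, y=-3, z=1: eval_a runs t=5, then r=-5, then (((-y) + (r * x)) == abs(t)) is false, then t=-1, then p=0, then (i=1), then p=0, then (j=0), then p=-2, then returns -4; eval_b runs u=1, then t=5, then r=-5, then (((-y) + (r * x)) == max(t, (-t))) is false, then t=-1, then p=0, then (i=1), then p=0, then (j=0), then p=-2, then returns -4; both end at -4.
An exhaustive pass over the 120 declared inputs shows identical outputs.
verdict: equivalent


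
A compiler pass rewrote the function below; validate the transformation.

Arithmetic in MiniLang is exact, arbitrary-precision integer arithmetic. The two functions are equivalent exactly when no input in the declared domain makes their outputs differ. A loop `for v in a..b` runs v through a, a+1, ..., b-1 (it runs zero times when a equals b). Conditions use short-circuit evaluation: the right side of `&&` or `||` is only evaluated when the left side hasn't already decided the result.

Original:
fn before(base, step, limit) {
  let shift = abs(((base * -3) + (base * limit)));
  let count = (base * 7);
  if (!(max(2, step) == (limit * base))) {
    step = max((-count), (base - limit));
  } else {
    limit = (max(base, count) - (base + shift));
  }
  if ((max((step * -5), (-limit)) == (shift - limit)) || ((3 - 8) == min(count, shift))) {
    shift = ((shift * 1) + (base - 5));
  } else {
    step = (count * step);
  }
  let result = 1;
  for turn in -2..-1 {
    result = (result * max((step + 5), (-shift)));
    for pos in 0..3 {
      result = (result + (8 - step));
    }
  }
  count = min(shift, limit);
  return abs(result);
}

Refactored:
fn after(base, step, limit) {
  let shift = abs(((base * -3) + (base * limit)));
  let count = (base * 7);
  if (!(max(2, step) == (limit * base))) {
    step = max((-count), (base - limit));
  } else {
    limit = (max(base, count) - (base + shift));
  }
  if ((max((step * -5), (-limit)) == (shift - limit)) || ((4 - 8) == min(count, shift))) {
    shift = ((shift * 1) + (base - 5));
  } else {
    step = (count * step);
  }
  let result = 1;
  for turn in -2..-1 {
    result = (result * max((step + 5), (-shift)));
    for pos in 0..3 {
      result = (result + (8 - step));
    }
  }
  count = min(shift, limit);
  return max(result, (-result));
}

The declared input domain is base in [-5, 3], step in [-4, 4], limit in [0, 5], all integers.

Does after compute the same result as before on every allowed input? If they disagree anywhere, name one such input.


Although `3` became `4`, no input in the stated domain can expose it.
Tracing base=-1, step=1, limit=0: before: shift=3, then count=-7, then (!(max(2, step) == (limit * base))) is true, then step=7, then ((max((step * -5), (-limit)) == (shift - limit)) || ((3 - 8) == min(count, shift))) is false, then step=-49, then result=1, then (turn=-2), then result=-3, then (pos=0), then result=54, then (pos=1), then result=111, then (pos=2), then result=168, then count=0, then returns 168 | after: shift=3, then count=-7, then (!(max(2, step) == (limit * base))) is true, then step=7, then ((max((step * -5), (-limit)) == (shift - limit)) || ((4 - 8) == min(count, shift))) is false, then step=-49, then result=1, then (turn=-2), then result=-3, then (pos=0), then result=54, then (pos=1), then result=111, then (pos=2), then result=168, then count=0, then returns 168 — matching result 168.
Checked all 486 inputs in the declared domain: the outputs agree on every one.
verdict: equivalent


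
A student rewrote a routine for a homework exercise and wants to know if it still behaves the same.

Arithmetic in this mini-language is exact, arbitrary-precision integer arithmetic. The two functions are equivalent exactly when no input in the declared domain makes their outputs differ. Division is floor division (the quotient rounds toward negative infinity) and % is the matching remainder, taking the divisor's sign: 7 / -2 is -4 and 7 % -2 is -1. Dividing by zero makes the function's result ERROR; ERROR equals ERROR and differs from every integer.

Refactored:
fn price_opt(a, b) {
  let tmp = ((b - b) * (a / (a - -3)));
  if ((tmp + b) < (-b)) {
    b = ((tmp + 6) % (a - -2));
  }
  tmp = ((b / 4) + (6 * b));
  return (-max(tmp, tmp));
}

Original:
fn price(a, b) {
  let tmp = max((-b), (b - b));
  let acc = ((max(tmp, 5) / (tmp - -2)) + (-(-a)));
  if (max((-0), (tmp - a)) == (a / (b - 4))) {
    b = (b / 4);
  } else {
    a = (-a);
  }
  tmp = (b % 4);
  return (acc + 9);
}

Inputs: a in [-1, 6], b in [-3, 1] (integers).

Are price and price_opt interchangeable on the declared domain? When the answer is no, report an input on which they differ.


Not equivalent: a=-1, b=-3 separates them (9 vs 0).
price: tmp becomes 3; next acc becomes 0; next (max((-0), (tmp - a)) == (a / (b - 4))) evaluates to false; next a becomes 1; next tmp becomes 1; next final value 9
price_opt: tmp becomes 0; next ((tmp + b) < (-b)) evaluates to true; next b becomes 0; next tmp becomes 0; next final value 0
verdict: not equivalent; witness: a=-1, b=-3


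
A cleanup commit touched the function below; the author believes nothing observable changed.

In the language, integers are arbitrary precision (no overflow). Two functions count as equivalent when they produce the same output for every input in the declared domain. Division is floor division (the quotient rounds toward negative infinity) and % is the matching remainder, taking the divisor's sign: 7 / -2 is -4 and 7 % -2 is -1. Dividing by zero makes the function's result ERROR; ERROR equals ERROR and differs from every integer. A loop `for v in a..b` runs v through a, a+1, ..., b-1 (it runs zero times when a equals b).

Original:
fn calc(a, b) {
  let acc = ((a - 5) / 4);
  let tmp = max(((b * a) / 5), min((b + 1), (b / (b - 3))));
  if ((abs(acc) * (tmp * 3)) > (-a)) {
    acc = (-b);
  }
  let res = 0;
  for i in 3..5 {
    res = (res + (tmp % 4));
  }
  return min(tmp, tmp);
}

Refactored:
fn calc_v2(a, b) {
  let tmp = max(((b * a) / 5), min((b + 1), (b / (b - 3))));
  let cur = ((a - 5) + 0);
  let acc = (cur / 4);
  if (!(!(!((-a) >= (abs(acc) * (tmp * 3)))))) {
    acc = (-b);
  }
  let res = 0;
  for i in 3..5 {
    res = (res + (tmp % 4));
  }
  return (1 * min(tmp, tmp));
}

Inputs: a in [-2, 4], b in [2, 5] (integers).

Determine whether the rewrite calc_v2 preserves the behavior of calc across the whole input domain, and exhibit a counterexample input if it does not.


Equivalent — the differences include statement counts differ; also constant usage differs; also local variable names differ; also arithmetic usage differs; also comparison usage differs; also boolean connective usage differs, yet no declared input distinguishes the two.
Spot check at a=-2, b=3 — calc: acc=-2, then a zero divisor aborts: ERROR. calc_v2: a zero divisor aborts: ERROR. Both give ERROR.
Checked all 28 inputs in the declared domain: the outputs agree on every one.
verdict: equivalent


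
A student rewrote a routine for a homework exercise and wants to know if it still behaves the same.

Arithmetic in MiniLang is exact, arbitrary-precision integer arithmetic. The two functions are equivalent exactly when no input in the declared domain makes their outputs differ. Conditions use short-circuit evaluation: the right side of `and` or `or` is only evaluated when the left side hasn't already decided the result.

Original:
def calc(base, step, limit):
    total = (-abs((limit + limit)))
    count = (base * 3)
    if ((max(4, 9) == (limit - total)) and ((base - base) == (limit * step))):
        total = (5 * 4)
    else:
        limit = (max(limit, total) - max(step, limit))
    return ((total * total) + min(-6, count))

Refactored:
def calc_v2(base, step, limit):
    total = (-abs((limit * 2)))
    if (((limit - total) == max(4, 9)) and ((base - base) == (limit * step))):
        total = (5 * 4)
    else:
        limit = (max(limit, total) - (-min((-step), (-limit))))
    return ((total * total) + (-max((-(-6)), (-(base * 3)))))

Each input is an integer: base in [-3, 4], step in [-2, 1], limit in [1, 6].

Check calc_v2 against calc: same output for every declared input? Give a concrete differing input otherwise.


Reading the diff, among the changes: local variable names differ, constant usage differs, statement counts differ, arithmetic usage differs.
One worked example (base=-1, step=0, limit=6) — calc: total := -12 | count := -3 | ((max(4, 9) == (limit - total)) and ((base - base) == (limit * step))): false | limit := 0 | result 138; calc_v2: total := -12 | (((limit - total) == max(4, 9)) and ((base - base) == (limit * step))): false | limit := 0 | result 138; agreement on 138.
Every one of the 192 inputs gives matching results.
verdict: equivalent


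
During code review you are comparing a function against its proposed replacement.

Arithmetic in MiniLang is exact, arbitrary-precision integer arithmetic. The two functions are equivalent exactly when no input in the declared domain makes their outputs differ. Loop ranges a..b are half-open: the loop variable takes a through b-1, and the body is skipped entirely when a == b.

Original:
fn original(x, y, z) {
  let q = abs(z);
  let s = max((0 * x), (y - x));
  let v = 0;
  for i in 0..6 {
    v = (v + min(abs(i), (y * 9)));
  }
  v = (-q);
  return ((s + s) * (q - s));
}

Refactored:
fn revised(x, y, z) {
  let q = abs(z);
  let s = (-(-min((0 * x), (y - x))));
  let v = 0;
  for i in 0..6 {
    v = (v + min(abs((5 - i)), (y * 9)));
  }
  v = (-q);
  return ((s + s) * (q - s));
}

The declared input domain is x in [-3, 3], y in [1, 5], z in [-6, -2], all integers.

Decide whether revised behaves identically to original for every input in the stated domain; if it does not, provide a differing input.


Run the pair on x=-3, y=1, z=-6.
original: q = 6; s = 4; v = 0; [i=0]; v = 0; [i=1]; v = 1; [i=2]; v = 3; [i=3]; v = 6; [i=4]; v = 10; [i=5]; v = 15; v = -6; return 16
revised: q = 6; s = 0; v = 0; [i=0]; v = 5; [i=1]; v = 9; [i=2]; v = 12; [i=3]; v = 14; [i=4]; v = 15; [i=5]; v = 15; v = -6; return 0
16 vs 0 — the two versions disagree here.
verdict: not equivalent; witness: x=-3, y=1, z=-6


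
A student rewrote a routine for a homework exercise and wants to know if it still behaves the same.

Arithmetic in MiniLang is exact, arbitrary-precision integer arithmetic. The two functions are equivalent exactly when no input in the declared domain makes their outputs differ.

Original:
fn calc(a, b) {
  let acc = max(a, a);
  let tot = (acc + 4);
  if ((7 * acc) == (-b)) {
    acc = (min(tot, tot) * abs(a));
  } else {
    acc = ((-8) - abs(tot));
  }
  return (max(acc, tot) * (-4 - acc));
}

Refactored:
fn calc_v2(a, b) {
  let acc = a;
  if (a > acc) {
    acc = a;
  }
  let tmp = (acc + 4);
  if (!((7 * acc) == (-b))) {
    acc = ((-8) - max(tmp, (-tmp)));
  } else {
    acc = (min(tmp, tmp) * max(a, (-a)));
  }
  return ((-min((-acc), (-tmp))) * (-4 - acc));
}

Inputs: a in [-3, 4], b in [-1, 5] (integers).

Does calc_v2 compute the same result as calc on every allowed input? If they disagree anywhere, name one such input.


Changes here: min/max/abs usage differs, boolean connective usage differs, local variable names differ, branching structure differs, comparison usage differs, statement counts differ; the full 56-point sweep finds no disagreement.
verdict: equivalent


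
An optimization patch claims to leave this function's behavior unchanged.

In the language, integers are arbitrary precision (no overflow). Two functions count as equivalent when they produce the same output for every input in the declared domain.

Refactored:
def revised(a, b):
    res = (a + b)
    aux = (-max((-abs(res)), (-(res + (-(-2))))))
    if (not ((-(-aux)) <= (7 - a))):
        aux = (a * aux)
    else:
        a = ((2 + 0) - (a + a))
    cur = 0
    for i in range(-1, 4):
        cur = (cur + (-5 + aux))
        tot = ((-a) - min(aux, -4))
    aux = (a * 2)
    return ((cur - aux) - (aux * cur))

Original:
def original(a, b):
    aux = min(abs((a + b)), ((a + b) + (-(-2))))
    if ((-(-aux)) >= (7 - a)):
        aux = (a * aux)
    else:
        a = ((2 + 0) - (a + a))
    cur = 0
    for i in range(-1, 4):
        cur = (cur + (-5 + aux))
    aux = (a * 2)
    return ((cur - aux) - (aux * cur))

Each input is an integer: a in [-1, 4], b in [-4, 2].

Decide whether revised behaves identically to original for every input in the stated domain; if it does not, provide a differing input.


Consider the input a=3, b=1.
original: aux=4, then ((-(-aux)) >= (7 - a)) is true, then aux=12, then cur=0, then (i=-1), then cur=7, then (i=0), then cur=14, then (i=1), then cur=21, then (i=2), then cur=28, then (i=3), then cur=35, then aux=6, then returns -181
revised: res=4, then aux=4, then (not ((-(-aux)) <= (7 - a))) is false, then a=-4, then cur=0, then (i=-1), then cur=-1, then tot=8, then (i=0), then cur=-2, then tot=8, then (i=1), then cur=-3, then tot=8, then (i=2), then cur=-4, then tot=8, then (i=3), then cur=-5, then tot=8, then aux=-8, then returns -37
-181 != -37, so the rewrite changes behavior.
verdict: not equivalent; witness: a=3, b=1


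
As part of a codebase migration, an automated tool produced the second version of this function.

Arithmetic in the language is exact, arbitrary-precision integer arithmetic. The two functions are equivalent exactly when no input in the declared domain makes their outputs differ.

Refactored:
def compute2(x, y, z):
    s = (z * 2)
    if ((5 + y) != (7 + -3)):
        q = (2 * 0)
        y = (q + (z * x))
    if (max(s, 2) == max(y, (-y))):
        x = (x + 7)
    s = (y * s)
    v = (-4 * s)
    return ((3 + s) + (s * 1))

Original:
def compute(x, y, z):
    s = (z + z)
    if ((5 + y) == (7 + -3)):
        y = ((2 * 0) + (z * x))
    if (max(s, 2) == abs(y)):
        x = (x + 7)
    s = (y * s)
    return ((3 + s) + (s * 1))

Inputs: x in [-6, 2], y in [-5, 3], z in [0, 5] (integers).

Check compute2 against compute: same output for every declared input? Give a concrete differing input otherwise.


Take x=-6, y=-5, z=1.
compute: s becomes 2; next ((5 + y) == (7 + -3)) evaluates to false; next (max(s, 2) == abs(y)) evaluates to false; next s becomes -10; next final value -17
compute2: s becomes 2; next ((5 + y) != (7 + -3)) evaluates to true; next q becomes 0; next y becomes -6; next (max(s, 2) == max(y, (-y))) evaluates to false; next s becomes -12; next v becomes 48; next final value -21
-17 and -21 differ, so these are not the same function on this domain.
verdict: not equivalent; witness: x=-6, y=-5, z=1
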